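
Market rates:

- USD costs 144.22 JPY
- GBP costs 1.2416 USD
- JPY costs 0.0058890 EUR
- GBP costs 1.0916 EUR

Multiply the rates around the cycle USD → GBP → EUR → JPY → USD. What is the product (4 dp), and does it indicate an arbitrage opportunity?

1.0352 (arbitrage exists)

Around USD → GBP → EUR → JPY → USD: 1 ÷ 1.2416 × 1.0916 ÷ 0.0058890 ÷ 144.22 = 1.035177
Product > 1; profitable direction is USD → GBP → EUR → JPY → USD.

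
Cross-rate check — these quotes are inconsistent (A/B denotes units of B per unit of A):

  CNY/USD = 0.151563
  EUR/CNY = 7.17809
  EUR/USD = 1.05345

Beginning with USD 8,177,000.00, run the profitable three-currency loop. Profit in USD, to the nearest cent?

Profit: USD 267,659.88

Profitable loop is USD → EUR → CNY → USD:
USD 8,177,000.00 ÷ 1.05345 = EUR 7,762,114.96
EUR 7,762,114.96 × 7.17809 = CNY 55,717,159.74
CNY 55,717,159.74 × 0.151563 = USD 8,444,659.88
Profit = USD 8,444,659.88 − USD 8,177,000.00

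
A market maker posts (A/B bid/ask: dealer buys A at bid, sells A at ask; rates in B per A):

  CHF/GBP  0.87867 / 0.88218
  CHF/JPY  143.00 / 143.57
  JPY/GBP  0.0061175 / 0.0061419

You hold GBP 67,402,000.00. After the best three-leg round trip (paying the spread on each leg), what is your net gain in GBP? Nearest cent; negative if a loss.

Net result: GBP -238,682.37 (no profitable arbitrage after spreads)

Best loop GBP → JPY → CHF → GBP:
GBP 67,402,000.00 ÷ 0.0061419 (buy JPY at ask) = JPY 10,974,128,527
JPY 10,974,128,527 ÷ 143.57 (buy CHF at ask) = CHF 76,437,476.68
CHF 76,437,476.68 × 0.87867 (sell CHF at bid) = GBP 67,163,317.63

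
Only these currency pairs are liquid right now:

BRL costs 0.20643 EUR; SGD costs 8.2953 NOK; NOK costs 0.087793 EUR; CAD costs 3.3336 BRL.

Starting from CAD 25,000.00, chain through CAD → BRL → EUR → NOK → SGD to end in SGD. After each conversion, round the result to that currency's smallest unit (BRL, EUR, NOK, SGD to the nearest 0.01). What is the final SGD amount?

CAD 25,000.00 × 3.3336 = BRL 83,340.00
BRL 83,340.00 × 0.20643 = EUR 17,203.88
EUR 17,203.88 ÷ 0.087793 = NOK 195,959.59
NOK 195,959.59 ÷ 8.2953 = SGD 23,622.97

SGD 23,622.97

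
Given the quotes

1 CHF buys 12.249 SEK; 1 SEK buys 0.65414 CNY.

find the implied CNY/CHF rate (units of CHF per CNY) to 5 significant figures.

1 CNY ÷ 0.65414 = 1.52872 SEK
1.52872 SEK ÷ 12.249 = 0.124804 CHF

CNY/CHF = 0.12480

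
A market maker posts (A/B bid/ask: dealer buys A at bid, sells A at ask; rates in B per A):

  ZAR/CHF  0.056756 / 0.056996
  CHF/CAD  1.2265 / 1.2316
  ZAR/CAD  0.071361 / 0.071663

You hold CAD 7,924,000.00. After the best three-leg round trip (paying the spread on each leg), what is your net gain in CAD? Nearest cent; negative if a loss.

Net profit: CAD 131,478.38

Best loop CAD → CHF → ZAR → CAD:
CAD 7,924,000.00 ÷ 1.2316 (buy CHF at ask) = CHF 6,433,907.11
CHF 6,433,907.11 ÷ 0.056996 (buy ZAR at ask) = ZAR 112,883,485.03
ZAR 112,883,485.03 × 0.071361 (sell ZAR at bid) = CAD 8,055,478.38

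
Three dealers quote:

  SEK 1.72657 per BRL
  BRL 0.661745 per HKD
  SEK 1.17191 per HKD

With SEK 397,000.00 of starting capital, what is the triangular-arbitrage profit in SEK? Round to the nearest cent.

Profit: SEK 10,202.01

Profitable loop is SEK → BRL → HKD → SEK:
SEK 397,000.00 ÷ 1.72657 = BRL 229,935.65
BRL 229,935.65 ÷ 0.661745 = HKD 347,468.67
HKD 347,468.67 × 1.17191 = SEK 407,202.01
Profit = SEK 407,202.01 − SEK 397,000.00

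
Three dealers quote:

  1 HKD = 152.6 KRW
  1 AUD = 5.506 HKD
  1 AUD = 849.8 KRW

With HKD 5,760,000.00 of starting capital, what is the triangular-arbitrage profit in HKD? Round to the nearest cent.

Profitable loop is HKD → AUD → KRW → HKD:
HKD 5,760,000.00 ÷ 5.506 = AUD 1,046,131.49
AUD 1,046,131.49 × 849.8 = KRW 889,002,543
KRW 889,002,543 ÷ 152.6 = HKD 5,825,704.74
Profit = HKD 5,825,704.74 − HKD 5,760,000.00

Profit: HKD 65,704.74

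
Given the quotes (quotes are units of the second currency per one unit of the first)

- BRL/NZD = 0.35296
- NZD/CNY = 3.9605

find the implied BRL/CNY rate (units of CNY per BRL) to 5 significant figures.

BRL/CNY = 1.3979

1 BRL × 0.35296 = 0.35296 NZD
0.35296 NZD × 3.9605 = 1.3979 CNY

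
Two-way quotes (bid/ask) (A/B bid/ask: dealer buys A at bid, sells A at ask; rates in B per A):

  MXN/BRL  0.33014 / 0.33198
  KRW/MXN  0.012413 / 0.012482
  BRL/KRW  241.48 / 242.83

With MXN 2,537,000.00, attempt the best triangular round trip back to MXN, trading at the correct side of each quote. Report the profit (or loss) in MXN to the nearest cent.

Best loop MXN → KRW → BRL → MXN:
MXN 2,537,000.00 ÷ 0.012482 (buy KRW at ask) = KRW 203,252,684
KRW 203,252,684 ÷ 242.83 (buy BRL at ask) = BRL 837,016.36
BRL 837,016.36 ÷ 0.33198 (buy MXN at ask) = MXN 2,521,285.51

Net result: MXN -15,714.49 (no profitable arbitrage after spreads)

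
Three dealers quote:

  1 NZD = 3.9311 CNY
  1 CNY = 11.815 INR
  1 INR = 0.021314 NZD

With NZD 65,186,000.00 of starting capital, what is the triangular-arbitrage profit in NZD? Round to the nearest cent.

Profit: NZD 661,843.01

Profitable loop is NZD → INR → CNY → NZD:
NZD 65,186,000.00 ÷ 0.021314 = INR 3,058,365,393.64
INR 3,058,365,393.64 ÷ 11.815 = CNY 258,854,455.66
CNY 258,854,455.66 ÷ 3.9311 = NZD 65,847,843.01
Profit = NZD 65,847,843.01 − NZD 65,186,000.00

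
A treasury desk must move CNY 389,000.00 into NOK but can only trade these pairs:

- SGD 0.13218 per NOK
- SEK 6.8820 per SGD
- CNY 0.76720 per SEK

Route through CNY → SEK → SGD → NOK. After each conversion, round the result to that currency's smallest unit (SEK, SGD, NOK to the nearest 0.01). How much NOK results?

NOK 557,391.81

CNY 389,000.00 ÷ 0.76720 = SEK 507,038.58
SEK 507,038.58 ÷ 6.8820 = SGD 73,676.05
SGD 73,676.05 ÷ 0.13218 = NOK 557,391.81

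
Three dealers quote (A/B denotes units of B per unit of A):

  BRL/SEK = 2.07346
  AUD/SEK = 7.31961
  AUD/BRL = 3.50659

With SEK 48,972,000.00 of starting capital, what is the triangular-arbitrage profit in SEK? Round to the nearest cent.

Profitable loop is SEK → BRL → AUD → SEK:
SEK 48,972,000.00 ÷ 2.07346 = BRL 23,618,492.76
BRL 23,618,492.76 ÷ 3.50659 = AUD 6,735,458.88
AUD 6,735,458.88 × 7.31961 = SEK 49,300,932.19
Profit = SEK 49,300,932.19 − SEK 48,972,000.00

Profit: SEK 328,932.19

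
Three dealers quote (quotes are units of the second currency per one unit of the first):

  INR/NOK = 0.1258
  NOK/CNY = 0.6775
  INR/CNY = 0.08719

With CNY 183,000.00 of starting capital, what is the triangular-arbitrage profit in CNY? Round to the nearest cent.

Profit: CNY 4,209.48

Profitable loop is CNY → NOK → INR → CNY:
CNY 183,000.00 ÷ 0.6775 = NOK 270,110.70
NOK 270,110.70 ÷ 0.1258 = INR 2,147,143.89
INR 2,147,143.89 × 0.08719 = CNY 187,209.48
Profit = CNY 187,209.48 − CNY 183,000.00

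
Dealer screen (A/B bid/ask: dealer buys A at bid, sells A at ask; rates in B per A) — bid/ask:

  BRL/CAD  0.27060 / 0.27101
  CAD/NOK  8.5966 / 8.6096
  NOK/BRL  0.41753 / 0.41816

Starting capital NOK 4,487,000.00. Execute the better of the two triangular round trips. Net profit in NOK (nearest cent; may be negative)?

Best loop NOK → CAD → BRL → NOK:
NOK 4,487,000.00 ÷ 8.6096 (buy CAD at ask) = CAD 521,162.42
CAD 521,162.42 ÷ 0.27101 (buy BRL at ask) = BRL 1,923,037.61
BRL 1,923,037.61 ÷ 0.41816 (buy NOK at ask) = NOK 4,598,808.14

Net profit: NOK 111,808.14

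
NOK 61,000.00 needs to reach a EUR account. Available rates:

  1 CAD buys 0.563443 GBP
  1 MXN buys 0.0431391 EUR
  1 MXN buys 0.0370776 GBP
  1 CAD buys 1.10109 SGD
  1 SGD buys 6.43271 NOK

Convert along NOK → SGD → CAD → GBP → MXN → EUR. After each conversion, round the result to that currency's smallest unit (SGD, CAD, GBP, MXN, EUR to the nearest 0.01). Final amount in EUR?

NOK 61,000.00 ÷ 6.43271 = SGD 9,482.78
SGD 9,482.78 ÷ 1.10109 = CAD 8,612.18
CAD 8,612.18 × 0.563443 = GBP 4,852.47
GBP 4,852.47 ÷ 0.0370776 = MXN 130,873.36
MXN 130,873.36 × 0.0431391 = EUR 5,645.76

EUR 5,645.76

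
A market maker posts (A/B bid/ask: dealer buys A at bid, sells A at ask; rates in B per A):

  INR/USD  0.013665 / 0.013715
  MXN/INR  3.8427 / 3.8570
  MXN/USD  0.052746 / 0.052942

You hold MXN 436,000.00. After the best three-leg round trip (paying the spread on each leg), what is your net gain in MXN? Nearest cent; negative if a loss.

Net result: MXN -1,259.03 (no profitable arbitrage after spreads)

Best loop MXN → USD → INR → MXN:
MXN 436,000.00 × 0.052746 (sell MXN at bid) = USD 22,997.26
USD 22,997.26 ÷ 0.013715 (buy INR at ask) = INR 1,676,795.92
INR 1,676,795.92 ÷ 3.8570 (buy MXN at ask) = MXN 434,740.97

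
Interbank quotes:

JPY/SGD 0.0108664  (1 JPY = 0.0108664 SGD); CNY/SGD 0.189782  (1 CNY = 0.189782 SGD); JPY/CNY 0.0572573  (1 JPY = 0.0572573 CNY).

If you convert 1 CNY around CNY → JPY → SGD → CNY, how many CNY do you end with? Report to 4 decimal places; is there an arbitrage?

Around CNY → JPY → SGD → CNY: 1 ÷ 0.0572573 × 0.0108664 ÷ 0.189782 = 1.000000
Product ≈ 1 (deviation 0.000%, within rounding noise).

1.0000 (no arbitrage)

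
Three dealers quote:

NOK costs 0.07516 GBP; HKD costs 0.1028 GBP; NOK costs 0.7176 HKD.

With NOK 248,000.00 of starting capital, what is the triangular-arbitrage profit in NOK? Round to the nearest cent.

Profit: NOK 4,675.37

Profitable loop is NOK → GBP → HKD → NOK:
NOK 248,000.00 × 0.07516 = GBP 18,639.68
GBP 18,639.68 ÷ 0.1028 = HKD 181,319.84
HKD 181,319.84 ÷ 0.7176 = NOK 252,675.37
Profit = NOK 252,675.37 − NOK 248,000.00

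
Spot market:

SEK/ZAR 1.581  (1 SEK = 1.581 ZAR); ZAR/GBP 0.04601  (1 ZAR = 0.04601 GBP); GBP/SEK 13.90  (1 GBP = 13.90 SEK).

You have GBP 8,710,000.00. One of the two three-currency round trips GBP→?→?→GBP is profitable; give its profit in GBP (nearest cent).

Profitable loop is GBP → SEK → ZAR → GBP:
GBP 8,710,000.00 × 13.90 = SEK 121,069,000.00
SEK 121,069,000.00 × 1.581 = ZAR 191,410,089.00
ZAR 191,410,089.00 × 0.04601 = GBP 8,806,778.19
Profit = GBP 8,806,778.19 − GBP 8,710,000.00

Profit: GBP 96,778.19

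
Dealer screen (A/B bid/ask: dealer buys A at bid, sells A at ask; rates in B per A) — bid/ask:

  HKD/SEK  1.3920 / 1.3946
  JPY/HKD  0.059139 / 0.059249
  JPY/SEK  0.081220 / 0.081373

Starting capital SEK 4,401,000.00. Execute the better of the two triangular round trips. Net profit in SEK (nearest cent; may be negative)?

Best loop SEK → JPY → HKD → SEK:
SEK 4,401,000.00 ÷ 0.081373 (buy JPY at ask) = JPY 54,084,279
JPY 54,084,279 × 0.059139 (sell JPY at bid) = HKD 3,198,490.15
HKD 3,198,490.15 × 1.3920 (sell HKD at bid) = SEK 4,452,298.29

Net profit: SEK 51,298.29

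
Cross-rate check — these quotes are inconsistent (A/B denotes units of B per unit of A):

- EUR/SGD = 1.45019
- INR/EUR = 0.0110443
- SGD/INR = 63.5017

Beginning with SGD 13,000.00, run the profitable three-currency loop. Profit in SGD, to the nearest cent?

Profitable loop is SGD → INR → EUR → SGD:
SGD 13,000.00 × 63.5017 = INR 825,522.10
INR 825,522.10 × 0.0110443 = EUR 9,117.31
EUR 9,117.31 × 1.45019 = SGD 13,221.84
Profit = SGD 13,221.84 − SGD 13,000.00

Profit: SGD 221.84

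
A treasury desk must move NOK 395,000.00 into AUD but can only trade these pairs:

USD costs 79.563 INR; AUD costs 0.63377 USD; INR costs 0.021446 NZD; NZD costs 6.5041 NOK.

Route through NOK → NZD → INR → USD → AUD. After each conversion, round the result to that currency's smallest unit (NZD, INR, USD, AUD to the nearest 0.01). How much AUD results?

AUD 56,159.17

NOK 395,000.00 ÷ 6.5041 = NZD 60,730.92
NZD 60,730.92 ÷ 0.021446 = INR 2,831,806.40
INR 2,831,806.40 ÷ 79.563 = USD 35,592.00
USD 35,592.00 ÷ 0.63377 = AUD 56,159.17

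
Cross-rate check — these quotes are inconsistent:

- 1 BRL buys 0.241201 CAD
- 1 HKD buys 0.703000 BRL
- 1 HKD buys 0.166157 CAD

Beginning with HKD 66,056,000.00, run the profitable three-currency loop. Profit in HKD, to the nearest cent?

Profit: HKD 1,354,579.14

Profitable loop is HKD → BRL → CAD → HKD:
HKD 66,056,000.00 × 0.703000 = BRL 46,437,368.00
BRL 46,437,368.00 × 0.241201 = CAD 11,200,739.60
CAD 11,200,739.60 ÷ 0.166157 = HKD 67,410,579.14
Profit = HKD 67,410,579.14 − HKD 66,056,000.00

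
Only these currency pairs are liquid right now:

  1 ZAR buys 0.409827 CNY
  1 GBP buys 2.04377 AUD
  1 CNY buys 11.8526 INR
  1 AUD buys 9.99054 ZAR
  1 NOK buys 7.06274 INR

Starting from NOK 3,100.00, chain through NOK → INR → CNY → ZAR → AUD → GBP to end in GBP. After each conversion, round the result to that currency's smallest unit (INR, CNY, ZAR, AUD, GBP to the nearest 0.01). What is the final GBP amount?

GBP 220.75

NOK 3,100.00 × 7.06274 = INR 21,894.49
INR 21,894.49 ÷ 11.8526 = CNY 1,847.23
CNY 1,847.23 ÷ 0.409827 = ZAR 4,507.34
ZAR 4,507.34 ÷ 9.99054 = AUD 451.16
AUD 451.16 ÷ 2.04377 = GBP 220.75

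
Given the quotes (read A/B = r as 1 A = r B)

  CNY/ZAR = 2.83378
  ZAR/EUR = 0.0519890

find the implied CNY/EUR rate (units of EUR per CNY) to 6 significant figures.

CNY/EUR = 0.147325

1 CNY × 2.83378 = 2.83378 ZAR
2.83378 ZAR × 0.0519890 = 0.147325 EUR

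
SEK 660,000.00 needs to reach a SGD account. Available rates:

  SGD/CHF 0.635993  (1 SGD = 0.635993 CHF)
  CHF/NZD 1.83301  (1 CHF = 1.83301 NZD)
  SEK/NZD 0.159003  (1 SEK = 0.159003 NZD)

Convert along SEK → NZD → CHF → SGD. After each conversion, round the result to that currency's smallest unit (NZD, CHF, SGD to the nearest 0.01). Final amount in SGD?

SGD 90,018.57

SEK 660,000.00 × 0.159003 = NZD 104,941.98
NZD 104,941.98 ÷ 1.83301 = CHF 57,251.18
CHF 57,251.18 ÷ 0.635993 = SGD 90,018.57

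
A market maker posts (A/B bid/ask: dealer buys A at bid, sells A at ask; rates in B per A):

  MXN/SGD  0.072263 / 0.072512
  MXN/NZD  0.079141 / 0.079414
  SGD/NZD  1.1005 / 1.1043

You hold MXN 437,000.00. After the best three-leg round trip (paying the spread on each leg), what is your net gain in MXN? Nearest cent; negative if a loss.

Net profit: MXN 613.19

Best loop MXN → SGD → NZD → MXN:
MXN 437,000.00 × 0.072263 (sell MXN at bid) = SGD 31,578.93
SGD 31,578.93 × 1.1005 (sell SGD at bid) = NZD 34,752.61
NZD 34,752.61 ÷ 0.079414 (buy MXN at ask) = MXN 437,613.19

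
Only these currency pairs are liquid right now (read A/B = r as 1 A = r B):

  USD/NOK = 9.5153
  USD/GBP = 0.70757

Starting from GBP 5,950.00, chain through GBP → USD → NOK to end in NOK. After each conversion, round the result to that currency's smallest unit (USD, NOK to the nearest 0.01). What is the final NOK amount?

GBP 5,950.00 ÷ 0.70757 = USD 8,409.06
USD 8,409.06 × 9.5153 = NOK 80,014.73

NOK 80,014.73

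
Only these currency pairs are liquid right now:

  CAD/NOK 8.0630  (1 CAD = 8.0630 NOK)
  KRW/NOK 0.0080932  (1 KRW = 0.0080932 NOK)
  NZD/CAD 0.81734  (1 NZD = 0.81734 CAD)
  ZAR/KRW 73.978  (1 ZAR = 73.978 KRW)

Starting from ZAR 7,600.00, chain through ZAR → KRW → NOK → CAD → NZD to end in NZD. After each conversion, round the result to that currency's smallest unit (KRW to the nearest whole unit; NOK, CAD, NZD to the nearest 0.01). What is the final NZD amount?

NZD 690.46

ZAR 7,600.00 × 73.978 = KRW 562,233
KRW 562,233 × 0.0080932 = NOK 4,550.26
NOK 4,550.26 ÷ 8.0630 = CAD 564.34
CAD 564.34 ÷ 0.81734 = NZD 690.46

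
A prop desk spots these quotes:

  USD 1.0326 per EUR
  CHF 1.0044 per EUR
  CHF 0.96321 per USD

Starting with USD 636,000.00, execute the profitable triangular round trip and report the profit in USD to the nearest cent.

Profit: USD 6,259.77

Profitable loop is USD → EUR → CHF → USD:
USD 636,000.00 ÷ 1.0326 = EUR 615,920.98
EUR 615,920.98 × 1.0044 = CHF 618,631.03
CHF 618,631.03 ÷ 0.96321 = USD 642,259.77
Profit = USD 642,259.77 − USD 636,000.00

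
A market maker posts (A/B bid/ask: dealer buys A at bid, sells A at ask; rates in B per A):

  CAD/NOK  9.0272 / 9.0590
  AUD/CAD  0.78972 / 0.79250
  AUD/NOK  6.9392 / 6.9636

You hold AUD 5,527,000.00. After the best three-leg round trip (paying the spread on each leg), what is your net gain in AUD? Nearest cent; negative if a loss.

Net profit: AUD 131,246.32

Best loop AUD → CAD → NOK → AUD:
AUD 5,527,000.00 × 0.78972 (sell AUD at bid) = CAD 4,364,782.44
CAD 4,364,782.44 × 9.0272 (sell CAD at bid) = NOK 39,401,764.04
NOK 39,401,764.04 ÷ 6.9636 (buy AUD at ask) = AUD 5,658,246.32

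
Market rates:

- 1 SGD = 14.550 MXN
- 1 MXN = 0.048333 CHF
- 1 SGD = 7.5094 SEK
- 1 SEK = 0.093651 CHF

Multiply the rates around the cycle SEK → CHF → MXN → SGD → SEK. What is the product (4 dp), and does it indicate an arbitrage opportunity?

1.0000 (no arbitrage)

Around SEK → CHF → MXN → SGD → SEK: 1 × 0.093651 ÷ 0.048333 ÷ 14.550 × 7.5094 = 1.000025
Product ≈ 1 (deviation 0.003%, within rounding noise).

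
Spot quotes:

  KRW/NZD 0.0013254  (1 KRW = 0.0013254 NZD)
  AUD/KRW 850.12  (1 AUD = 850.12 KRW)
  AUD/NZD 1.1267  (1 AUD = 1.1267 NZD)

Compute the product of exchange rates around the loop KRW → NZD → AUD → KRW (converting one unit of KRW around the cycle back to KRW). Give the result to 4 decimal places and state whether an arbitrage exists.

Around KRW → NZD → AUD → KRW: 1 × 0.0013254 ÷ 1.1267 × 850.12 = 1.000044
Product ≈ 1 (deviation 0.004%, within rounding noise).

1.0000 (no arbitrage)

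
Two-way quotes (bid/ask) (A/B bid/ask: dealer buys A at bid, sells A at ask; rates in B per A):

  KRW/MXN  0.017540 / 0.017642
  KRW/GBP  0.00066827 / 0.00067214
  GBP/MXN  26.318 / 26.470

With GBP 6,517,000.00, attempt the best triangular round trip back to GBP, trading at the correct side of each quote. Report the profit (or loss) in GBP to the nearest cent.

Net result: GBP -20,121.41 (no profitable arbitrage after spreads)

Best loop GBP → MXN → KRW → GBP:
GBP 6,517,000.00 × 26.318 (sell GBP at bid) = MXN 171,514,406.00
MXN 171,514,406.00 ÷ 0.017642 (buy KRW at ask) = KRW 9,721,936,629
KRW 9,721,936,629 × 0.00066827 (sell KRW at bid) = GBP 6,496,878.59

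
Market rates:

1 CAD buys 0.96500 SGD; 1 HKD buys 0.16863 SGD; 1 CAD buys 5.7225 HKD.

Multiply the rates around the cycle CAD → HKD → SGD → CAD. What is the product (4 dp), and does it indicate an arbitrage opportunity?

1.0000 (no arbitrage)

Around CAD → HKD → SGD → CAD: 1 × 5.7225 × 0.16863 ÷ 0.96500 = 0.999985
Product ≈ 1 (deviation 0.002%, within rounding noise).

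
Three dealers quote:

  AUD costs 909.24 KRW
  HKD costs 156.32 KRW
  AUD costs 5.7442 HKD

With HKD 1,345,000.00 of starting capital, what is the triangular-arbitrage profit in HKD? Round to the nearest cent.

Profit: HKD 16,936.06

Profitable loop is HKD → AUD → KRW → HKD:
HKD 1,345,000.00 ÷ 5.7442 = AUD 234,149.23
AUD 234,149.23 × 909.24 = KRW 212,897,845
KRW 212,897,845 ÷ 156.32 = HKD 1,361,936.06
Profit = HKD 1,361,936.06 − HKD 1,345,000.00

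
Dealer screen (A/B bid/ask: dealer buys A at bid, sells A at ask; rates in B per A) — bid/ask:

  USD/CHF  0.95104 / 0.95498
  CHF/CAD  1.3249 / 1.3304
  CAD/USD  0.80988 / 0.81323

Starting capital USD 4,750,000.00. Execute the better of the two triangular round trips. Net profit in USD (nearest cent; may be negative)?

Best loop USD → CHF → CAD → USD:
USD 4,750,000.00 × 0.95104 (sell USD at bid) = CHF 4,517,440.00
CHF 4,517,440.00 × 1.3249 (sell CHF at bid) = CAD 5,985,156.26
CAD 5,985,156.26 × 0.80988 (sell CAD at bid) = USD 4,847,258.35

Net profit: USD 97,258.35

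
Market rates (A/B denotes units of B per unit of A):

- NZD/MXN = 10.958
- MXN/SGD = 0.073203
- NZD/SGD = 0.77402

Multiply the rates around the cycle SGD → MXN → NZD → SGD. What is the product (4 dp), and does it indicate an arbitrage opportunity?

0.9649 (arbitrage exists)

Around SGD → MXN → NZD → SGD: 1 ÷ 0.073203 ÷ 10.958 × 0.77402 = 0.964922
Product < 1; profitable direction is SGD → NZD → MXN → SGD.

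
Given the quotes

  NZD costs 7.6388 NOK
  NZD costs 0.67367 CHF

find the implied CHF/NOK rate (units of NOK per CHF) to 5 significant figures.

CHF/NOK = 11.339

1 CHF ÷ 0.67367 = 1.48441 NZD
1.48441 NZD × 7.6388 = 11.3391 NOK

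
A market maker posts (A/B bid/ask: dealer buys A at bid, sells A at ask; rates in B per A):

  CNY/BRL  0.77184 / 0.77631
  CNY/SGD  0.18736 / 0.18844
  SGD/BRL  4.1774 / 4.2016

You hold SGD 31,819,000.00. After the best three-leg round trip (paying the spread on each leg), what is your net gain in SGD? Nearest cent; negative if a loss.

Best loop SGD → BRL → CNY → SGD:
SGD 31,819,000.00 × 4.1774 (sell SGD at bid) = BRL 132,920,690.60
BRL 132,920,690.60 ÷ 0.77631 (buy CNY at ask) = CNY 171,221,149.54
CNY 171,221,149.54 × 0.18736 (sell CNY at bid) = SGD 32,079,994.58

Net profit: SGD 260,994.58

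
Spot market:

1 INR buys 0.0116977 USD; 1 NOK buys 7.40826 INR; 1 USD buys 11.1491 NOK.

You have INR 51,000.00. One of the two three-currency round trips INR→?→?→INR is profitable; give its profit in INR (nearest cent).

Profitable loop is INR → NOK → USD → INR:
INR 51,000.00 ÷ 7.40826 = NOK 6,884.21
NOK 6,884.21 ÷ 11.1491 = USD 617.47
USD 617.47 ÷ 0.0116977 = INR 52,785.38
Profit = INR 52,785.38 − INR 51,000.00

Profit: INR 1,785.38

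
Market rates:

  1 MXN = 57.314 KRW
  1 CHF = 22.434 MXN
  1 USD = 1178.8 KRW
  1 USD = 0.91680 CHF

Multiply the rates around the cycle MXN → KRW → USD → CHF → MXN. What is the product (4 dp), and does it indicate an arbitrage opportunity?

1.0000 (no arbitrage)

Around MXN → KRW → USD → CHF → MXN: 1 × 57.314 ÷ 1178.8 × 0.91680 × 22.434 = 1.000004
Product ≈ 1 (deviation 0.000%, within rounding noise).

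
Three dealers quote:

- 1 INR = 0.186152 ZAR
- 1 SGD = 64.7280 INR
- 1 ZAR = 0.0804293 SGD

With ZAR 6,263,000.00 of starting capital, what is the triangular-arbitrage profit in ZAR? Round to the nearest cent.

Profit: ZAR 199,614.16

Profitable loop is ZAR → INR → SGD → ZAR:
ZAR 6,263,000.00 ÷ 0.186152 = INR 33,644,548.54
INR 33,644,548.54 ÷ 64.7280 = SGD 519,783.53
SGD 519,783.53 ÷ 0.0804293 = ZAR 6,462,614.16
Profit = ZAR 6,462,614.16 − ZAR 6,263,000.00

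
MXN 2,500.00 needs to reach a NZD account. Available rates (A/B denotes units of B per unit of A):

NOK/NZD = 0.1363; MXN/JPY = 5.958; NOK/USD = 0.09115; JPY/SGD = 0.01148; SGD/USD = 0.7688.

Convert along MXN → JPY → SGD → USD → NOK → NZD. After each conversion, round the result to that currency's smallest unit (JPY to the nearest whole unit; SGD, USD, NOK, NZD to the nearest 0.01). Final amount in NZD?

MXN 2,500.00 × 5.958 = JPY 14,895
JPY 14,895 × 0.01148 = SGD 170.99
SGD 170.99 × 0.7688 = USD 131.46
USD 131.46 ÷ 0.09115 = NOK 1,442.24
NOK 1,442.24 × 0.1363 = NZD 196.58

NZD 196.58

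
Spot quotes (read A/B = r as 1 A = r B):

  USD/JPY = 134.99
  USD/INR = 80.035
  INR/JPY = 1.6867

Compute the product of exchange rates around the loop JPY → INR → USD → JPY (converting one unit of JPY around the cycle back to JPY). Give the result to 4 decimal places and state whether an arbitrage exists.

1.0000 (no arbitrage)

Around JPY → INR → USD → JPY: 1 ÷ 1.6867 ÷ 80.035 × 134.99 = 0.999963
Product ≈ 1 (deviation 0.004%, within rounding noise).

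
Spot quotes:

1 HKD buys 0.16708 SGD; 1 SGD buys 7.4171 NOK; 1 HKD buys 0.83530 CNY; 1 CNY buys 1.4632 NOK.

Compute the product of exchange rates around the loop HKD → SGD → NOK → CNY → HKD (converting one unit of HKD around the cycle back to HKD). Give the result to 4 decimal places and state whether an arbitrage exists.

1.0139 (arbitrage exists)

Around HKD → SGD → NOK → CNY → HKD: 1 × 0.16708 × 7.4171 ÷ 1.4632 ÷ 0.83530 = 1.013940
Product > 1; profitable direction is HKD → SGD → NOK → CNY → HKD.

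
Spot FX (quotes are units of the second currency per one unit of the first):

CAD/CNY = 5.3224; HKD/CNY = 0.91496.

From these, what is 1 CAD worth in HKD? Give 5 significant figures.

CAD/HKD = 5.8171

1 CAD × 5.3224 = 5.3224 CNY
5.3224 CNY ÷ 0.91496 = 5.81708 HKD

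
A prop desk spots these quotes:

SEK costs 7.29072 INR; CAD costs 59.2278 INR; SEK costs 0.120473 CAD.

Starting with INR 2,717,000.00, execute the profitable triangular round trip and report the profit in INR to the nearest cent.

Profit: INR 59,161.53

Profitable loop is INR → CAD → SEK → INR:
INR 2,717,000.00 ÷ 59.2278 = CAD 45,873.73
CAD 45,873.73 ÷ 0.120473 = SEK 380,780.16
SEK 380,780.16 × 7.29072 = INR 2,776,161.53
Profit = INR 2,776,161.53 − INR 2,717,000.00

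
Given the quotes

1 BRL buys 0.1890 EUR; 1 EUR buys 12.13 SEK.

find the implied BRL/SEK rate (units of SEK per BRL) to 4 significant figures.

BRL/SEK = 2.293

1 BRL × 0.1890 = 0.189 EUR
0.189 EUR × 12.13 = 2.29257 SEK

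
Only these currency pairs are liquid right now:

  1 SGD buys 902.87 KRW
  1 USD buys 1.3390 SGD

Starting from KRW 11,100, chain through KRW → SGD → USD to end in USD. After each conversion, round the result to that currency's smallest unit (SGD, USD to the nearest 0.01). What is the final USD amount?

KRW 11,100 ÷ 902.87 = SGD 12.29
SGD 12.29 ÷ 1.3390 = USD 9.18

USD 9.18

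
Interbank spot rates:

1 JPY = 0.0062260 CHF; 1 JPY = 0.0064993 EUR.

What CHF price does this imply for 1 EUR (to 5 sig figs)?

1 EUR ÷ 0.0064993 = 153.863 JPY
153.863 JPY × 0.0062260 = 0.957949 CHF

EUR/CHF = 0.95795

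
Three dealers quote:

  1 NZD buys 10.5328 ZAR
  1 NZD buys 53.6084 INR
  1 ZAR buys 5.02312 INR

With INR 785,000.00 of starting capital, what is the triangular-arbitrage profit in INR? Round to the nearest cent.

Profitable loop is INR → ZAR → NZD → INR:
INR 785,000.00 ÷ 5.02312 = ZAR 156,277.37
ZAR 156,277.37 ÷ 10.5328 = NZD 14,837.21
NZD 14,837.21 × 53.6084 = INR 795,399.13
Profit = INR 795,399.13 − INR 785,000.00

Profit: INR 10,399.13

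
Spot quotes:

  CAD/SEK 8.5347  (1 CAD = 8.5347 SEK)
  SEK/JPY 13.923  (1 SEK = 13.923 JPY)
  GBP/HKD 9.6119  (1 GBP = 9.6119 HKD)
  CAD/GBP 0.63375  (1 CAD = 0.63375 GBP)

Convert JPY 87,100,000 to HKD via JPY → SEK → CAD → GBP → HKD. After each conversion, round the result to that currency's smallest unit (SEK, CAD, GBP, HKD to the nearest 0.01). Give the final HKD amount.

JPY 87,100,000 ÷ 13.923 = SEK 6,255,835.67
SEK 6,255,835.67 ÷ 8.5347 = CAD 732,988.35
CAD 732,988.35 × 0.63375 = GBP 464,531.37
GBP 464,531.37 × 9.6119 = HKD 4,465,029.08

HKD 4,465,029.08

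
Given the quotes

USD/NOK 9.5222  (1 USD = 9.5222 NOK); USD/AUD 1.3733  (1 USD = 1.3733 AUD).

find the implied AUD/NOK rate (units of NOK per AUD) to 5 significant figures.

1 AUD ÷ 1.3733 = 0.728173 USD
0.728173 USD × 9.5222 = 6.93381 NOK

AUD/NOK = 6.9338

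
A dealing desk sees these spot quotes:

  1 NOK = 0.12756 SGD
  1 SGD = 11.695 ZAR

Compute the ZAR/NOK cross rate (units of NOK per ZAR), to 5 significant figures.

1 ZAR ÷ 11.695 = 0.0855066 SGD
0.0855066 SGD ÷ 0.12756 = 0.670325 NOK

ZAR/NOK = 0.67032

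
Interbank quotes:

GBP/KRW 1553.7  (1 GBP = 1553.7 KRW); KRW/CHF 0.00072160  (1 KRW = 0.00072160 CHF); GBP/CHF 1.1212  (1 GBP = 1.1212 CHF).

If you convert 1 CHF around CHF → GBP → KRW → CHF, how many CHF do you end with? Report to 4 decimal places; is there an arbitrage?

1.0000 (no arbitrage)

Around CHF → GBP → KRW → CHF: 1 ÷ 1.1212 × 1553.7 × 0.00072160 = 0.999955
Product ≈ 1 (deviation 0.004%, within rounding noise).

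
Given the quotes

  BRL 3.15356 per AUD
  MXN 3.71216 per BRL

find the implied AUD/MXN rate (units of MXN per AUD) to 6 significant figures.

AUD/MXN = 11.7065

1 AUD × 3.15356 = 3.15356 BRL
3.15356 BRL × 3.71216 = 11.7065 MXN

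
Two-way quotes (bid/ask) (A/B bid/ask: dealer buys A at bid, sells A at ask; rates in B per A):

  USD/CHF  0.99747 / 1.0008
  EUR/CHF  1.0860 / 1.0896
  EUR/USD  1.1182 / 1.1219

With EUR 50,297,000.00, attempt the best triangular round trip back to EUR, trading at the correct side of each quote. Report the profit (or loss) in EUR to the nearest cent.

Best loop EUR → USD → CHF → EUR:
EUR 50,297,000.00 × 1.1182 (sell EUR at bid) = USD 56,242,105.40
USD 56,242,105.40 × 0.99747 (sell USD at bid) = CHF 56,099,812.87
CHF 56,099,812.87 ÷ 1.0896 (buy EUR at ask) = EUR 51,486,612.40

Net profit: EUR 1,189,612.40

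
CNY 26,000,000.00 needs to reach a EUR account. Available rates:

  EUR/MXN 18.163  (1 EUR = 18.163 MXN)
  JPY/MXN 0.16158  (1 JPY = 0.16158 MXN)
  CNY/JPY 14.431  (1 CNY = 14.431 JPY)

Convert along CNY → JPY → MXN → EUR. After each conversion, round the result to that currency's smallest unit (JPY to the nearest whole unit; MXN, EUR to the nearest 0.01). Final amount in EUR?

EUR 3,337,872.90

CNY 26,000,000.00 × 14.431 = JPY 375,206,000
JPY 375,206,000 × 0.16158 = MXN 60,625,785.48
MXN 60,625,785.48 ÷ 18.163 = EUR 3,337,872.90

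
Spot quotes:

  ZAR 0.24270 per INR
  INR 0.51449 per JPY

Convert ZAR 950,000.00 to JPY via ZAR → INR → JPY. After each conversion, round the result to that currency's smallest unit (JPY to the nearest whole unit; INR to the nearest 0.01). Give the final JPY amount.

JPY 7,608,112

ZAR 950,000.00 ÷ 0.24270 = INR 3,914,297.49
INR 3,914,297.49 ÷ 0.51449 = JPY 7,608,112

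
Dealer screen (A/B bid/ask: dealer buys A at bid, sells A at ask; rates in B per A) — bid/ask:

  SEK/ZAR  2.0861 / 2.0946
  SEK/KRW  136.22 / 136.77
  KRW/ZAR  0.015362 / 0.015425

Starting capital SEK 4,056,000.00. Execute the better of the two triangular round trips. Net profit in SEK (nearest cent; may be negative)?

Best loop SEK → KRW → ZAR → SEK:
SEK 4,056,000.00 × 136.22 (sell SEK at bid) = KRW 552,508,320
KRW 552,508,320 × 0.015362 (sell KRW at bid) = ZAR 8,487,632.81
ZAR 8,487,632.81 ÷ 2.0946 (buy SEK at ask) = SEK 4,052,149.72

Net result: SEK -3,850.28 (no profitable arbitrage after spreads)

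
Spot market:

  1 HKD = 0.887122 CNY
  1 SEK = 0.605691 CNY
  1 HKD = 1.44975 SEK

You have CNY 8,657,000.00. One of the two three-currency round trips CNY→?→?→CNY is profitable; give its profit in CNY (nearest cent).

Profit: CNY 88,940.72

Profitable loop is CNY → SEK → HKD → CNY:
CNY 8,657,000.00 ÷ 0.605691 = SEK 14,292,766.44
SEK 14,292,766.44 ÷ 1.44975 = HKD 9,858,780.10
HKD 9,858,780.10 × 0.887122 = CNY 8,745,940.72
Profit = CNY 8,745,940.72 − CNY 8,657,000.00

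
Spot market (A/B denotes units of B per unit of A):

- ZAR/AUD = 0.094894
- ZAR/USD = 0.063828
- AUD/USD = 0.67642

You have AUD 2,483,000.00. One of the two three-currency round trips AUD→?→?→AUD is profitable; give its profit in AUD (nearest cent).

Profitable loop is AUD → USD → ZAR → AUD:
AUD 2,483,000.00 × 0.67642 = USD 1,679,550.86
USD 1,679,550.86 ÷ 0.063828 = ZAR 26,313,700.26
ZAR 26,313,700.26 × 0.094894 = AUD 2,497,012.27
Profit = AUD 2,497,012.27 − AUD 2,483,000.00

Profit: AUD 14,012.27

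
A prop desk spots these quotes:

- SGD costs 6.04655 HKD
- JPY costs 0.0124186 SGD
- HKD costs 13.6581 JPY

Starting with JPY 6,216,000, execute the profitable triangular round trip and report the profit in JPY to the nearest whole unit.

Profit: JPY 159,020

Profitable loop is JPY → SGD → HKD → JPY:
JPY 6,216,000 × 0.0124186 = SGD 77,194.02
SGD 77,194.02 × 6.04655 = HKD 466,757.49
HKD 466,757.49 × 13.6581 = JPY 6,375,020
Profit = JPY 6,375,020 − JPY 6,216,000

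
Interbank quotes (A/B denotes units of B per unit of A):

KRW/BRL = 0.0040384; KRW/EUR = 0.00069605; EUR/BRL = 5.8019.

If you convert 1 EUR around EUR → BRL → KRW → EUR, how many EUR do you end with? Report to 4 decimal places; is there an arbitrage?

1.0000 (no arbitrage)

Around EUR → BRL → KRW → EUR: 1 × 5.8019 ÷ 0.0040384 × 0.00069605 = 1.000003
Product ≈ 1 (deviation 0.000%, within rounding noise).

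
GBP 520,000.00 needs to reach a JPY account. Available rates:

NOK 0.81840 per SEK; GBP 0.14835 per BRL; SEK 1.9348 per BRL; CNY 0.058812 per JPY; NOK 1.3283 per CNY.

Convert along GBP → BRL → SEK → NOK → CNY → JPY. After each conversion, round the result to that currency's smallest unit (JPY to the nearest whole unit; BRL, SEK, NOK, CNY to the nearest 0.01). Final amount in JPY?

JPY 71,048,575

GBP 520,000.00 ÷ 0.14835 = BRL 3,505,224.13
BRL 3,505,224.13 × 1.9348 = SEK 6,781,907.65
SEK 6,781,907.65 × 0.81840 = NOK 5,550,313.22
NOK 5,550,313.22 ÷ 1.3283 = CNY 4,178,508.79
CNY 4,178,508.79 ÷ 0.058812 = JPY 71,048,575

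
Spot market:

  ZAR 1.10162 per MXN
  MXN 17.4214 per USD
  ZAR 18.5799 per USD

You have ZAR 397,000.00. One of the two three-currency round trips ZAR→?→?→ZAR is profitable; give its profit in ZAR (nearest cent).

Profit: ZAR 13,073.78

Profitable loop is ZAR → USD → MXN → ZAR:
ZAR 397,000.00 ÷ 18.5799 = USD 21,367.18
USD 21,367.18 × 17.4214 = MXN 372,246.13
MXN 372,246.13 × 1.10162 = ZAR 410,073.78
Profit = ZAR 410,073.78 − ZAR 397,000.00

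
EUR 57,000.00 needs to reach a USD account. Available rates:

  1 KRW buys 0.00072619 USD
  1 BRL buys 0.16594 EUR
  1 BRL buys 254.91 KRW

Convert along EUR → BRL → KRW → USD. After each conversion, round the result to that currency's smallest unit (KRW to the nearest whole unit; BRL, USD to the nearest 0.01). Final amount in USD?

EUR 57,000.00 ÷ 0.16594 = BRL 343,497.65
BRL 343,497.65 × 254.91 = KRW 87,560,986
KRW 87,560,986 × 0.00072619 = USD 63,585.91

USD 63,585.91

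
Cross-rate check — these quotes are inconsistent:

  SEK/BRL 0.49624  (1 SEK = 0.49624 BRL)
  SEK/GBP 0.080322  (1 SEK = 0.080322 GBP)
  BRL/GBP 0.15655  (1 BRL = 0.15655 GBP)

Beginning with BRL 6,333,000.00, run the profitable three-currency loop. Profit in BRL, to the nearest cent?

Profitable loop is BRL → SEK → GBP → BRL:
BRL 6,333,000.00 ÷ 0.49624 = SEK 12,761,970.01
SEK 12,761,970.01 × 0.080322 = GBP 1,025,066.96
GBP 1,025,066.96 ÷ 0.15655 = BRL 6,547,856.63
Profit = BRL 6,547,856.63 − BRL 6,333,000.00

Profit: BRL 214,856.63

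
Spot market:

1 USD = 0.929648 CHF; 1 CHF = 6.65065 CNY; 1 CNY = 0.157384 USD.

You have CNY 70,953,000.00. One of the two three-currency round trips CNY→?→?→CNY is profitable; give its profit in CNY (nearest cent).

Profitable loop is CNY → CHF → USD → CNY:
CNY 70,953,000.00 ÷ 6.65065 = CHF 10,668,581.27
CHF 10,668,581.27 ÷ 0.929648 = USD 11,475,936.34
USD 11,475,936.34 ÷ 0.157384 = CNY 72,916,791.67
Profit = CNY 72,916,791.67 − CNY 70,953,000.00

Profit: CNY 1,963,791.67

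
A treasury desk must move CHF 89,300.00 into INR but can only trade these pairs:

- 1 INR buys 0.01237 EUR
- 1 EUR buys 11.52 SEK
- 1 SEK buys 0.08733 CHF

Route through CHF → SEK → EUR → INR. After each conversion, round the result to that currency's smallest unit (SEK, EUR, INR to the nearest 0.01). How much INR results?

INR 7,175,725.14

CHF 89,300.00 ÷ 0.08733 = SEK 1,022,558.11
SEK 1,022,558.11 ÷ 11.52 = EUR 88,763.72
EUR 88,763.72 ÷ 0.01237 = INR 7,175,725.14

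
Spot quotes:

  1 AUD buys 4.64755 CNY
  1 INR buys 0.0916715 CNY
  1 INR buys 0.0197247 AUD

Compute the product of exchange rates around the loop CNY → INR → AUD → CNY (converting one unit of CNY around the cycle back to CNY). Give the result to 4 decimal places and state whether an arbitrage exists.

1.0000 (no arbitrage)

Around CNY → INR → AUD → CNY: 1 ÷ 0.0916715 × 0.0197247 × 4.64755 = 1.000000
Product ≈ 1 (deviation 0.000%, within rounding noise).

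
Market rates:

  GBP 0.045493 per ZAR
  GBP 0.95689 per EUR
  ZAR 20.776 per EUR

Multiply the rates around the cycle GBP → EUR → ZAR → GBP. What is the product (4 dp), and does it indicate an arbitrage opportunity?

0.9877 (arbitrage exists)

Around GBP → EUR → ZAR → GBP: 1 ÷ 0.95689 × 20.776 × 0.045493 = 0.987744
Product < 1; profitable direction is GBP → ZAR → EUR → GBP.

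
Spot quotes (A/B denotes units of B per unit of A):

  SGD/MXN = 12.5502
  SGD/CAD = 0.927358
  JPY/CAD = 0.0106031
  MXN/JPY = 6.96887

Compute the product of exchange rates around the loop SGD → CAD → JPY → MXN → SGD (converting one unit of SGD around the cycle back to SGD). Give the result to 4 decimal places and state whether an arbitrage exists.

1.0000 (no arbitrage)

Around SGD → CAD → JPY → MXN → SGD: 1 × 0.927358 ÷ 0.0106031 ÷ 6.96887 ÷ 12.5502 = 1.000004
Product ≈ 1 (deviation 0.000%, within rounding noise).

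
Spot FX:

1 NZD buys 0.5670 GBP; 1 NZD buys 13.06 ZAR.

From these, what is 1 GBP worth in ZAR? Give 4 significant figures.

1 GBP ÷ 0.5670 = 1.76367 NZD
1.76367 NZD × 13.06 = 23.0335 ZAR

GBP/ZAR = 23.03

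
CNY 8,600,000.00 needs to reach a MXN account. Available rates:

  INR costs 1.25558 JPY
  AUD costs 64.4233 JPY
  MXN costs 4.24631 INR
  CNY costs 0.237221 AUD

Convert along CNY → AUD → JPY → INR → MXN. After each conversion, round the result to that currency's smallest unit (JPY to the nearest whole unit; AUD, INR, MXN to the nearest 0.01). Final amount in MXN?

MXN 24,651,222.70

CNY 8,600,000.00 × 0.237221 = AUD 2,040,100.60
AUD 2,040,100.60 × 64.4233 = JPY 131,430,013
JPY 131,430,013 ÷ 1.25558 = INR 104,676,733.46
INR 104,676,733.46 ÷ 4.24631 = MXN 24,651,222.70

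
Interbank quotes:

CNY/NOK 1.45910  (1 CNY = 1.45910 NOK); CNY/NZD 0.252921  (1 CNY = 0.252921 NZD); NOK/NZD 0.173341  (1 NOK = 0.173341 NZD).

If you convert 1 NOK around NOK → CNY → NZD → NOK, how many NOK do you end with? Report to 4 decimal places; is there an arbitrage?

Around NOK → CNY → NZD → NOK: 1 ÷ 1.45910 × 0.252921 ÷ 0.173341 = 0.999997
Product ≈ 1 (deviation 0.000%, within rounding noise).

1.0000 (no arbitrage)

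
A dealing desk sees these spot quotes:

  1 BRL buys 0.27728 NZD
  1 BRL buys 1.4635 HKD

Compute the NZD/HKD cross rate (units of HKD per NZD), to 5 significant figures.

NZD/HKD = 5.2781

1 NZD ÷ 0.27728 = 3.60646 BRL
3.60646 BRL × 1.4635 = 5.27806 HKD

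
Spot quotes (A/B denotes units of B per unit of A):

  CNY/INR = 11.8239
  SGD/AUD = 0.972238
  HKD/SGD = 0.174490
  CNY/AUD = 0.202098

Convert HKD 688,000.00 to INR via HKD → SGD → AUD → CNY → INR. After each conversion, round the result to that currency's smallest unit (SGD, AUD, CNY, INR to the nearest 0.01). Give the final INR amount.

INR 6,828,578.69

HKD 688,000.00 × 0.174490 = SGD 120,049.12
SGD 120,049.12 × 0.972238 = AUD 116,716.32
AUD 116,716.32 ÷ 0.202098 = CNY 577,523.38
CNY 577,523.38 × 11.8239 = INR 6,828,578.69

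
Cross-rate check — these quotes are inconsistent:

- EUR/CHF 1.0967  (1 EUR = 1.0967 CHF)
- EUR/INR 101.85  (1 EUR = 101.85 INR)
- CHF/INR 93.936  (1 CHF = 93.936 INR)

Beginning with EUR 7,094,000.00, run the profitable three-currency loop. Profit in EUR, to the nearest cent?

Profitable loop is EUR → CHF → INR → EUR:
EUR 7,094,000.00 × 1.0967 = CHF 7,779,989.80
CHF 7,779,989.80 × 93.936 = INR 730,821,121.85
INR 730,821,121.85 ÷ 101.85 = EUR 7,175,465.11
Profit = EUR 7,175,465.11 − EUR 7,094,000.00

Profit: EUR 81,465.11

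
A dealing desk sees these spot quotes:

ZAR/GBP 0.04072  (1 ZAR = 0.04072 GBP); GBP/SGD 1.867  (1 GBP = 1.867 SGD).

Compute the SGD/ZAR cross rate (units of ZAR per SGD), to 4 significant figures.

SGD/ZAR = 13.15

1 SGD ÷ 1.867 = 0.535619 GBP
0.535619 GBP ÷ 0.04072 = 13.1537 ZAR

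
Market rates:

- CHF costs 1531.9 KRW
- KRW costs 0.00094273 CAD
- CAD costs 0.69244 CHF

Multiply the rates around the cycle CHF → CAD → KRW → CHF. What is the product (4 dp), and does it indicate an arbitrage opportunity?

1.0000 (no arbitrage)

Around CHF → CAD → KRW → CHF: 1 ÷ 0.69244 ÷ 0.00094273 ÷ 1531.9 = 1.000000
Product ≈ 1 (deviation 0.000%, within rounding noise).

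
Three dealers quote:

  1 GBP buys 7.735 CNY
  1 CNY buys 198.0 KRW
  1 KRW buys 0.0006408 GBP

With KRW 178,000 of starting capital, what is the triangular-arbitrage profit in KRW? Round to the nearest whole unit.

Profitable loop is KRW → CNY → GBP → KRW:
KRW 178,000 ÷ 198.0 = CNY 898.99
CNY 898.99 ÷ 7.735 = GBP 116.22
GBP 116.22 ÷ 0.0006408 = KRW 181,373
Profit = KRW 181,373 − KRW 178,000

Profit: KRW 3,373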